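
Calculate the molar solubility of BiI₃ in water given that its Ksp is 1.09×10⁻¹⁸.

1.42×10⁻⁵ M

BiI₃(s) ⇌ Bi³⁺(aq) + 3 I⁻(aq)
With molar solubility s: [Bi³⁺] = s, [I⁻] = 3s.
Ksp = [Bi³⁺][I⁻]^3 = s · (3s)^3 = 27s^4
27s^4 = 1.09×10⁻¹⁸  ⇒  s^4 = 4.04×10⁻²⁰
s = (4.04×10⁻²⁰)^(1/4) = 1.42×10⁻⁵ mol L⁻¹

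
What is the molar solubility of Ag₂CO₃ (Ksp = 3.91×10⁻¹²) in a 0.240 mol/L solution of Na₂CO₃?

2.02×10⁻⁶ M

Ag₂CO₃(s) ⇌ 2 Ag⁺(aq) + CO₃²⁻(aq)
The solution already contains CO₃²⁻ at 0.240 mol/L. Let s be the molar solubility of Ag₂CO₃.
[CO₃²⁻] ≈ 0.240 mol/L (common ion dominates); [Ag⁺] = 2s.
Ksp = [Ag⁺]^2[CO₃²⁻] = (2s)^2(0.240)
(2s)^2 = 3.91×10⁻¹² / (0.240) = 1.63×10⁻¹¹
s = 2.02×10⁻⁶ mol/L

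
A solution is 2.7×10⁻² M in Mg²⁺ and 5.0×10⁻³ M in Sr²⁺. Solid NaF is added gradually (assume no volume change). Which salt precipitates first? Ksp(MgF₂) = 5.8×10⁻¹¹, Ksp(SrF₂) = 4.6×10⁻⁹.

MgF₂

Precipitation of each salt begins when its ion product equals Ksp.
For MgF₂: [F⁻] = (Ksp/[Mg²⁺])^(1/2) = 4.6×10⁻⁵ M
For SrF₂: [F⁻] = (Ksp/[Sr²⁺])^(1/2) = 9.6×10⁻⁴ M
The smaller threshold [F⁻] is reached first, so MgF₂ precipitates first.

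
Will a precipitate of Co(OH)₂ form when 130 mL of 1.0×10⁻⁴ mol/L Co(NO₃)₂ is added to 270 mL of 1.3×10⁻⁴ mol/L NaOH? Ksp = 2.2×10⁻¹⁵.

Total volume after mixing = 130 + 270 = 400 mL.
[Co²⁺] = (1.0×10⁻⁴)(130)/400 = 3.3×10⁻⁵ mol/L
[OH⁻] = (1.3×10⁻⁴)(270)/400 = 8.8×10⁻⁵ mol/L
Q = [Co²⁺][OH⁻]^2 = 2.5×10⁻¹³
Q = 2.5×10⁻¹³ > Ksp = 2.2×10⁻¹⁵, so the solution is supersaturated and Co(OH)₂ precipitates.

Yes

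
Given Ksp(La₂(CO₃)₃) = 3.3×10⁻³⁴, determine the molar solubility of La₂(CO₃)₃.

7.9×10⁻⁸ M

La₂(CO₃)₃(s) ⇌ 2 La³⁺(aq) + 3 CO₃²⁻(aq)
For each mole of La₂(CO₃)₃ that dissolves per liter, [La³⁺] = 2s and [CO₃²⁻] = 3s; let s denote this solubility.
Ksp = [La³⁺]^2[CO₃²⁻]^3 = (2s)^2 · (3s)^3 = 108s^5
108s^5 = 3.3×10⁻³⁴  ⇒  s^5 = 3.1×10⁻³⁶
s = (3.1×10⁻³⁶)^(1/5) = 7.9×10⁻⁸ mol L⁻¹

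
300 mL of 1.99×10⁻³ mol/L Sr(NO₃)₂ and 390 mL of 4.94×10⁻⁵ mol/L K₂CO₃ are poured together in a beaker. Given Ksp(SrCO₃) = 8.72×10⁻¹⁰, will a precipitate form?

After mixing, V = 300 mL + 390 mL = 690 mL.
[Sr²⁺] = (1.99×10⁻³)(300)/690 = 8.65×10⁻⁴ mol/L
[CO₃²⁻] = (4.94×10⁻⁵)(390)/690 = 2.79×10⁻⁵ mol/L
Q = [Sr²⁺][CO₃²⁻] = 2.42×10⁻⁸
Since Q (2.42×10⁻⁸) exceeds Ksp (8.72×10⁻¹⁰), SrCO₃ will precipitate.

Yes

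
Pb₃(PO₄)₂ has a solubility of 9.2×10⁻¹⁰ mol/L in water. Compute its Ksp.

Pb₃(PO₄)₂(s) ⇌ 3 Pb²⁺(aq) + 2 PO₄³⁻(aq)
With molar solubility s: [Pb²⁺] = 3s, [PO₄³⁻] = 2s.
Ksp = [Pb²⁺]^3[PO₄³⁻]^2 = (3s)^3 · (2s)^2 = 108s^5
Ksp = 108 × (9.2×10⁻¹⁰)^5 = 7.1×10⁻⁴⁴

Ksp = 7.1×10⁻⁴⁴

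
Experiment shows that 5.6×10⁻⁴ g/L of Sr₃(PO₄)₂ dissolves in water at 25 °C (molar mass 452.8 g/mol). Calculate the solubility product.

Ksp = 3.1×10⁻²⁸

s = (5.6×10⁻⁴ g L⁻¹)/(452.8 g mol⁻¹) = 1.237×10⁻⁶ M
Sr₃(PO₄)₂(s) ⇌ 3 Sr²⁺(aq) + 2 PO₄³⁻(aq)
Call the molar solubility s, so that [Sr²⁺] = 3s and [PO₄³⁻] = 2s.
Ksp = [Sr²⁺]^3[PO₄³⁻]^2 = (3s)^3 · (2s)^2 = 108s^5
Ksp = 108 × (1.237×10⁻⁶)^5 = 3.1×10⁻²⁸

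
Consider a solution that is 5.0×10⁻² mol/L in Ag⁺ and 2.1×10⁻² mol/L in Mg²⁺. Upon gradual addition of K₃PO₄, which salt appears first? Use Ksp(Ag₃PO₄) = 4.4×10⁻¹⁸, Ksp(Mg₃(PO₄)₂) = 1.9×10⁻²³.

Ag₃PO₄

Each salt precipitates once Q = Ksp for that salt.
For Ag₃PO₄: [PO₄³⁻] = (Ksp/[Ag⁺]^3) = 3.5×10⁻¹⁴ mol/L
For Mg₃(PO₄)₂: [PO₄³⁻] = (Ksp/[Mg²⁺]^3)^(1/2) = 1.4×10⁻⁹ mol/L
Ag₃PO₄ requires the lower [PO₄³⁻], so it precipitates first.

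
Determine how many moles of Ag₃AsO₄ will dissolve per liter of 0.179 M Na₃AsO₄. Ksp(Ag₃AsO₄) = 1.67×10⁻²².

3.26×10⁻⁸ M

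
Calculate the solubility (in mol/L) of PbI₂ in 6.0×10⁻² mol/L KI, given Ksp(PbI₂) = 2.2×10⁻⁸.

PbI₂(s) ⇌ Pb²⁺(aq) + 2 I⁻(aq)
The solution already contains I⁻ at 6.0×10⁻² mol/L. Let s be the molar solubility of PbI₂.
[I⁻] ≈ 6.0×10⁻² mol/L (common ion dominates); [Pb²⁺] = s.
Ksp = [Pb²⁺][I⁻]^2 = s(6.0×10⁻²)^2
s = 2.2×10⁻⁸ / (6.0×10⁻²)^2 = 6.1×10⁻⁶
s = 6.1×10⁻⁶ mol/L

6.1×10⁻⁶ M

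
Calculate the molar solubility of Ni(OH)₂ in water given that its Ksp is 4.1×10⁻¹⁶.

Ni(OH)₂(s) ⇌ Ni²⁺(aq) + 2 OH⁻(aq)
Call the molar solubility s, so that [Ni²⁺] = s and [OH⁻] = 2s.
Ksp = [Ni²⁺][OH⁻]^2 = s · (2s)^2 = 4s^3
4s^3 = 4.1×10⁻¹⁶  ⇒  s^3 = 1.0×10⁻¹⁶
Taking the 3rd root, s = 4.7×10⁻⁶ mol/L.

4.7×10⁻⁶ M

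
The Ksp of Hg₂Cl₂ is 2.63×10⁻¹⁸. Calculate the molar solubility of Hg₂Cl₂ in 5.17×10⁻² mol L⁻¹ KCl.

Hg₂Cl₂(s) ⇌ Hg₂²⁺(aq) + 2 Cl⁻(aq)
Cl⁻ is already present at 5.17×10⁻² mol L⁻¹. If s mol/L of Hg₂Cl₂ dissolves, [Hg₂²⁺] = s while [Cl⁻] ≈ 5.17×10⁻² mol L⁻¹.
Ksp = [Hg₂²⁺][Cl⁻]^2 = s(5.17×10⁻²)^2
s = 2.63×10⁻¹⁸ / (5.17×10⁻²)^2 = 9.84×10⁻¹⁶
s = 9.84×10⁻¹⁶ mol L⁻¹

9.84×10⁻¹⁶ M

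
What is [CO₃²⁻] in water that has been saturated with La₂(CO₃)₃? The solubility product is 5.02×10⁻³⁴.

La₂(CO₃)₃(s) ⇌ 2 La³⁺(aq) + 3 CO₃²⁻(aq)
Let s be the molar solubility. Then [La³⁺] = 2s and [CO₃²⁻] = 3s.
Ksp = [La³⁺]^2[CO₃²⁻]^3 = (2s)^2 · (3s)^3 = 108s^5 = 5.02×10⁻³⁴
s = 8.58×10⁻⁸ mol L⁻¹
[CO₃²⁻] = 3s = 2.57×10⁻⁷ mol L⁻¹

2.57×10⁻⁷ M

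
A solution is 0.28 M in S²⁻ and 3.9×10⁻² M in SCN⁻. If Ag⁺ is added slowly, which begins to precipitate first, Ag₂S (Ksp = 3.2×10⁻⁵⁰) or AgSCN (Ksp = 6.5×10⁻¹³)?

Precipitation of each salt begins when its ion product equals Ksp.
For Ag₂S: [Ag⁺] = (Ksp/[S²⁻])^(1/2) = 3.4×10⁻²⁵ M
For AgSCN: [Ag⁺] = (Ksp/[SCN⁻]) = 1.7×10⁻¹¹ M
The smaller threshold [Ag⁺] is reached first, so Ag₂S precipitates first.

Ag₂S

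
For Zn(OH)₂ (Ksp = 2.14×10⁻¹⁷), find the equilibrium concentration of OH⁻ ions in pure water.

Zn(OH)₂(s) ⇌ Zn²⁺(aq) + 2 OH⁻(aq)
For each mole of Zn(OH)₂ that dissolves per liter, [Zn²⁺] = s and [OH⁻] = 2s; let s denote this solubility.
Ksp = [Zn²⁺][OH⁻]^2 = s · (2s)^2 = 4s^3 = 2.14×10⁻¹⁷
s = 1.75×10⁻⁶ M
[OH⁻] = 2s = 3.50×10⁻⁶ M

3.50×10⁻⁶ M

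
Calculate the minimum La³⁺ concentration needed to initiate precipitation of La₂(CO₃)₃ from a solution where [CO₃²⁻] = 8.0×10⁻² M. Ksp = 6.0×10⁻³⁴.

1.1×10⁻¹⁵ M

The threshold for precipitation is Q = Ksp.
La₂(CO₃)₃(s) ⇌ 2 La³⁺(aq) + 3 CO₃²⁻(aq)
Ksp = [La³⁺]^2[CO₃²⁻]^3 = [La³⁺]^2(8.0×10⁻²)^3
[La³⁺]^2 = 6.0×10⁻³⁴ / (8.0×10⁻²)^3 = 1.2×10⁻³⁰
[La³⁺] = 1.1×10⁻¹⁵ M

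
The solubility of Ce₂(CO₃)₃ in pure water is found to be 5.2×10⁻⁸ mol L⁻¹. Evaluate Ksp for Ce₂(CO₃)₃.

Ce₂(CO₃)₃(s) ⇌ 2 Ce³⁺(aq) + 3 CO₃²⁻(aq)
Let s be the molar solubility. Then [Ce³⁺] = 2s and [CO₃²⁻] = 3s.
Ksp = [Ce³⁺]^2[CO₃²⁻]^3 = (2s)^2 · (3s)^3 = 108s^5
Ksp = 108 × (5.2×10⁻⁸)^5 = 4.1×10⁻³⁵

Ksp = 4.1×10⁻³⁵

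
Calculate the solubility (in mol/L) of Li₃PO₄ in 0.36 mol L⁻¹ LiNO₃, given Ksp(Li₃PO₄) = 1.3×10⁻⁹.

2.8×10⁻⁸ M

Li₃PO₄(s) ⇌ 3 Li⁺(aq) + PO₄³⁻(aq)
The solution already contains Li⁺ at 0.36 mol L⁻¹. Let s be the molar solubility of Li₃PO₄.
[Li⁺] ≈ 0.36 mol L⁻¹ (common ion dominates); [PO₄³⁻] = s.
Ksp = [Li⁺]^3[PO₄³⁻] = (0.36)^3s
s = 1.3×10⁻⁹ / (0.36)^3 = 2.8×10⁻⁸
s = 2.8×10⁻⁸ mol L⁻¹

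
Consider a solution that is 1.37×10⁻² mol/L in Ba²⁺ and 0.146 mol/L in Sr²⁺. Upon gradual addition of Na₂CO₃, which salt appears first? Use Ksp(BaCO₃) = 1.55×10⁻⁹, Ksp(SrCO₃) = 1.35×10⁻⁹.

Precipitation of each salt begins when its ion product equals Ksp.
For BaCO₃: [CO₃²⁻] = (Ksp/[Ba²⁺]) = 1.13×10⁻⁷ mol/L
For SrCO₃: [CO₃²⁻] = (Ksp/[Sr²⁺]) = 9.25×10⁻⁹ mol/L
Since SrCO₃ needs less CO₃²⁻ to reach saturation, it precipitates first.

SrCO₃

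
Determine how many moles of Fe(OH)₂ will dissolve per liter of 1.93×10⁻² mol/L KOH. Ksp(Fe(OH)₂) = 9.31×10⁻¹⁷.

Fe(OH)₂(s) ⇌ Fe²⁺(aq) + 2 OH⁻(aq)
OH⁻ is already present at 1.93×10⁻² mol/L. If s mol/L of Fe(OH)₂ dissolves, [Fe²⁺] = s while [OH⁻] ≈ 1.93×10⁻² mol/L.
Ksp = [Fe²⁺][OH⁻]^2 = s(1.93×10⁻²)^2
s = 9.31×10⁻¹⁷ / (1.93×10⁻²)^2 = 2.50×10⁻¹³
s = 2.50×10⁻¹³ mol/L

2.50×10⁻¹³ M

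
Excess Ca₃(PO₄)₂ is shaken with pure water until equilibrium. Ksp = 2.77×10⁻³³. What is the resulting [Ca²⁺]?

3.62×10⁻⁷ M

Ca₃(PO₄)₂(s) ⇌ 3 Ca²⁺(aq) + 2 PO₄³⁻(aq)
If s mol/L of Ca₃(PO₄)₂ dissolves, [Ca²⁺] = 3s and [PO₄³⁻] = 2s.
Ksp = [Ca²⁺]^3[PO₄³⁻]^2 = (3s)^3 · (2s)^2 = 108s^5 = 2.77×10⁻³³
s = 1.21×10⁻⁷ M
[Ca²⁺] = 3s = 3.62×10⁻⁷ M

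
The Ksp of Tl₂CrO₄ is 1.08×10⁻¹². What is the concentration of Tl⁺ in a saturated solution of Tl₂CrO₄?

Tl₂CrO₄(s) ⇌ 2 Tl⁺(aq) + CrO₄²⁻(aq)
If s mol/L of Tl₂CrO₄ dissolves, [Tl⁺] = 2s and [CrO₄²⁻] = s.
Ksp = [Tl⁺]^2[CrO₄²⁻] = (2s)^2 · s = 4s^3 = 1.08×10⁻¹²
s = 6.46×10⁻⁵ mol L⁻¹
[Tl⁺] = 2s = 1.29×10⁻⁴ mol L⁻¹

1.29×10⁻⁴ M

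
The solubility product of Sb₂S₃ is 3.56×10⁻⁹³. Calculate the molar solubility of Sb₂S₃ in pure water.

1.27×10⁻¹⁹ M

Sb₂S₃(s) ⇌ 2 Sb³⁺(aq) + 3 S²⁻(aq)
With molar solubility s: [Sb³⁺] = 2s, [S²⁻] = 3s.
Ksp = [Sb³⁺]^2[S²⁻]^3 = (2s)^2 · (3s)^3 = 108s^5
108s^5 = 3.56×10⁻⁹³  ⇒  s^5 = 3.30×10⁻⁹⁵
s = 1.27×10⁻¹⁹ mol/L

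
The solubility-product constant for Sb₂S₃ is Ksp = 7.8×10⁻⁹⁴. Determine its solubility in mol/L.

9.4×10⁻²⁰ M

Sb₂S₃(s) ⇌ 2 Sb³⁺(aq) + 3 S²⁻(aq)
With molar solubility s: [Sb³⁺] = 2s, [S²⁻] = 3s.
Ksp = [Sb³⁺]^2[S²⁻]^3 = (2s)^2 · (3s)^3 = 108s^5
108s^5 = 7.8×10⁻⁹⁴  ⇒  s^5 = 7.2×10⁻⁹⁶
s = (7.2×10⁻⁹⁶)^(1/5) = 9.4×10⁻²⁰ M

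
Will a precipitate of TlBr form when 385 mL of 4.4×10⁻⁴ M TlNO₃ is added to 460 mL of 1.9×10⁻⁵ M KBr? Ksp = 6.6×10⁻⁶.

No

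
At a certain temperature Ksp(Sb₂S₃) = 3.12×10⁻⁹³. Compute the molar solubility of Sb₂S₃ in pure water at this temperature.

1.24×10⁻¹⁹ M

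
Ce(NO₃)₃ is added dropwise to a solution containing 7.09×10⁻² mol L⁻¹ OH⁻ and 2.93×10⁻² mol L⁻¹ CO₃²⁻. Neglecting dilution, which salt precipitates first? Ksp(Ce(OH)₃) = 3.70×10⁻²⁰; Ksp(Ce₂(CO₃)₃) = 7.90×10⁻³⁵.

Ce(OH)₃

Each salt precipitates once Q = Ksp for that salt.
For Ce(OH)₃: [Ce³⁺] = (Ksp/[OH⁻]^3) = 1.04×10⁻¹⁶ mol L⁻¹
For Ce₂(CO₃)₃: [Ce³⁺] = (Ksp/[CO₃²⁻]^3)^(1/2) = 1.77×10⁻¹⁵ mol L⁻¹
Since Ce(OH)₃ needs less Ce³⁺ to reach saturation, it precipitates first.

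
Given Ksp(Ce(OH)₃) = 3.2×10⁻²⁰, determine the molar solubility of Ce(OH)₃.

Ce(OH)₃(s) ⇌ Ce³⁺(aq) + 3 OH⁻(aq)
For each mole of Ce(OH)₃ that dissolves per liter, [Ce³⁺] = s and [OH⁻] = 3s; let s denote this solubility.
Ksp = [Ce³⁺][OH⁻]^3 = s · (3s)^3 = 27s^4
27s^4 = 3.2×10⁻²⁰  ⇒  s^4 = 1.2×10⁻²¹
Taking the 4th root, s = 5.9×10⁻⁶ mol/L.

5.9×10⁻⁶ M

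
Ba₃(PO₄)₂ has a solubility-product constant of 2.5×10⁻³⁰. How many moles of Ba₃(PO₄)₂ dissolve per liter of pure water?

4.7×10⁻⁷ M

Ba₃(PO₄)₂(s) ⇌ 3 Ba²⁺(aq) + 2 PO₄³⁻(aq)
If s mol/L of Ba₃(PO₄)₂ dissolves, [Ba²⁺] = 3s and [PO₄³⁻] = 2s.
Ksp = [Ba²⁺]^3[PO₄³⁻]^2 = (3s)^3 · (2s)^2 = 108s^5
108s^5 = 2.5×10⁻³⁰  ⇒  s^5 = 2.3×10⁻³²
s = (2.3×10⁻³²)^(1/5) = 4.7×10⁻⁷ mol/L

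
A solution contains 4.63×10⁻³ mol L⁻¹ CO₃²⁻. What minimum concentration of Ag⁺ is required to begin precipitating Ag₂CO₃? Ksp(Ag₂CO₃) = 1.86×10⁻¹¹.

Each salt precipitates once Q = Ksp for that salt.
Ag₂CO₃(s) ⇌ 2 Ag⁺(aq) + CO₃²⁻(aq)
Ksp = [Ag⁺]^2[CO₃²⁻] = [Ag⁺]^2(4.63×10⁻³)
[Ag⁺]^2 = 1.86×10⁻¹¹ / (4.63×10⁻³) = 4.02×10⁻⁹
[Ag⁺] = 6.34×10⁻⁵ mol L⁻¹

6.34×10⁻⁵ M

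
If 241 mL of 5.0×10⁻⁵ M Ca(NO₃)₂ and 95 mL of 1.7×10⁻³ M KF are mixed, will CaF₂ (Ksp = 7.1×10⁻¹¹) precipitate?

After mixing, V = 241 mL + 95 mL = 336 mL.
[Ca²⁺] = (5.0×10⁻⁵)(241)/336 = 3.6×10⁻⁵ M
[F⁻] = (1.7×10⁻³)(95)/336 = 4.8×10⁻⁴ M
Q = [Ca²⁺][F⁻]^2 = 8.3×10⁻¹²
Q < Ksp (8.3×10⁻¹² vs 7.1×10⁻¹¹); the solution remains unsaturated and no precipitate forms.

No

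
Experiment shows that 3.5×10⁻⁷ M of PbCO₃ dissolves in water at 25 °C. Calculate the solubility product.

PbCO₃(s) ⇌ Pb²⁺(aq) + CO₃²⁻(aq)
Call the molar solubility s, so that [Pb²⁺] = s and [CO₃²⁻] = s.
Ksp = [Pb²⁺][CO₃²⁻] = s · s = s^2
Ksp = (3.5×10⁻⁷)^2 = 1.2×10⁻¹³

Ksp = 1.2×10⁻¹³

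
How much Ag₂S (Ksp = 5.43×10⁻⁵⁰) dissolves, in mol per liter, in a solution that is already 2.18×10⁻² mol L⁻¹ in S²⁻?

Ag₂S(s) ⇌ 2 Ag⁺(aq) + S²⁻(aq)
The solution already contains S²⁻ at 2.18×10⁻² mol L⁻¹. Let s be the molar solubility of Ag₂S.
[S²⁻] ≈ 2.18×10⁻² mol L⁻¹ (common ion dominates); [Ag⁺] = 2s.
Ksp = [Ag⁺]^2[S²⁻] = (2s)^2(2.18×10⁻²)
(2s)^2 = 5.43×10⁻⁵⁰ / (2.18×10⁻²) = 2.49×10⁻⁴⁸
s = 7.89×10⁻²⁵ mol L⁻¹

7.89×10⁻²⁵ M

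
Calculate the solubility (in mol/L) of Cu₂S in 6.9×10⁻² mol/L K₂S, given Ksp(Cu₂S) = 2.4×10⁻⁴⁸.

2.9×10⁻²⁴ M

Cu₂S(s) ⇌ 2 Cu⁺(aq) + S²⁻(aq)
The solution already contains S²⁻ at 6.9×10⁻² mol/L. Let s be the molar solubility of Cu₂S.
[S²⁻] ≈ 6.9×10⁻² mol/L (common ion dominates); [Cu⁺] = 2s.
Ksp = [Cu⁺]^2[S²⁻] = (2s)^2(6.9×10⁻²)
(2s)^2 = 2.4×10⁻⁴⁸ / (6.9×10⁻²) = 3.5×10⁻⁴⁷
s = 2.9×10⁻²⁴ mol/L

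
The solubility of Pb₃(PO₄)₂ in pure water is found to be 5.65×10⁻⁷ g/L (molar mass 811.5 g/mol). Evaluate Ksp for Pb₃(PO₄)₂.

Ksp = 1.77×10⁻⁴⁴

Convert to molarity: s = 5.65×10⁻⁷ / 811.5 = 6.9624×10⁻¹⁰ mol/L
Pb₃(PO₄)₂(s) ⇌ 3 Pb²⁺(aq) + 2 PO₄³⁻(aq)
For each mole of Pb₃(PO₄)₂ that dissolves per liter, [Pb²⁺] = 3s and [PO₄³⁻] = 2s; let s denote this solubility.
Ksp = [Pb²⁺]^3[PO₄³⁻]^2 = (3s)^3 · (2s)^2 = 108s^5
Ksp = 108 × (6.9624×10⁻¹⁰)^5 = 1.77×10⁻⁴⁴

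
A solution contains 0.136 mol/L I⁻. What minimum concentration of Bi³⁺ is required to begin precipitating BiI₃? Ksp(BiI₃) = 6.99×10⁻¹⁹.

2.78×10⁻¹⁶ M

Precipitation of each salt begins when its ion product equals Ksp.
BiI₃(s) ⇌ Bi³⁺(aq) + 3 I⁻(aq)
Ksp = [Bi³⁺][I⁻]^3 = [Bi³⁺](0.136)^3
[Bi³⁺] = 6.99×10⁻¹⁹ / (0.136)^3 = 2.78×10⁻¹⁶
[Bi³⁺] = 2.78×10⁻¹⁶ mol/L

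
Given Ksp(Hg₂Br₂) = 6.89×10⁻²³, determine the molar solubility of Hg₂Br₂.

2.58×10⁻⁸ M

Hg₂Br₂(s) ⇌ Hg₂²⁺(aq) + 2 Br⁻(aq)
Let s be the molar solubility. Then [Hg₂²⁺] = s and [Br⁻] = 2s.
Ksp = [Hg₂²⁺][Br⁻]^2 = s · (2s)^2 = 4s^3
4s^3 = 6.89×10⁻²³  ⇒  s^3 = 1.72×10⁻²³
Taking the 3rd root, s = 2.58×10⁻⁸ mol/L.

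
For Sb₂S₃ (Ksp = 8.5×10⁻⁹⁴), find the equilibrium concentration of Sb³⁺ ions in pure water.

Sb₂S₃(s) ⇌ 2 Sb³⁺(aq) + 3 S²⁻(aq)
With molar solubility s: [Sb³⁺] = 2s, [S²⁻] = 3s.
Ksp = [Sb³⁺]^2[S²⁻]^3 = (2s)^2 · (3s)^3 = 108s^5 = 8.5×10⁻⁹⁴
s = 9.5×10⁻²⁰ M
[Sb³⁺] = 2s = 1.9×10⁻¹⁹ M

1.9×10⁻¹⁹ M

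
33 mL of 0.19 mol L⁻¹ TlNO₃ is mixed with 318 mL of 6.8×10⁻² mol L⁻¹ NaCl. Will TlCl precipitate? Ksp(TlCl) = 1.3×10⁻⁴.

Yes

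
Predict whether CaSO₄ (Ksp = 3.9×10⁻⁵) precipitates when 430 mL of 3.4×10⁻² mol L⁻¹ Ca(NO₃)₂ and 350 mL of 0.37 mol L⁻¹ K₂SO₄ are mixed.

Yes

The combined volume is 780 mL.
[Ca²⁺] = (3.4×10⁻²)(430)/780 = 1.9×10⁻² mol L⁻¹
[SO₄²⁻] = (0.37)(350)/780 = 0.17 mol L⁻¹
Q = [Ca²⁺][SO₄²⁻] = 3.1×10⁻³
Q = 3.1×10⁻³ > Ksp = 3.9×10⁻⁵, so the solution is supersaturated and CaSO₄ precipitates.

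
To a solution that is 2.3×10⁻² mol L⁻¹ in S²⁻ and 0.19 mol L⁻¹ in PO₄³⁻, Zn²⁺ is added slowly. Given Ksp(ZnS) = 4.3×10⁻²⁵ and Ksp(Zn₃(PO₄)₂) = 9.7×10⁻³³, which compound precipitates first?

ZnS

Precipitation of each salt begins when its ion product equals Ksp.
For ZnS: [Zn²⁺] = (Ksp/[S²⁻]) = 1.9×10⁻²³ mol L⁻¹
For Zn₃(PO₄)₂: [Zn²⁺] = (Ksp/[PO₄³⁻]^2)^(1/3) = 6.5×10⁻¹¹ mol L⁻¹
Since ZnS needs less Zn²⁺ to reach saturation, it precipitates first.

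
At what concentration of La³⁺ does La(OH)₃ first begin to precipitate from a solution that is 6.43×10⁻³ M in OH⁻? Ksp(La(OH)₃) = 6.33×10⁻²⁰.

2.38×10⁻¹³ M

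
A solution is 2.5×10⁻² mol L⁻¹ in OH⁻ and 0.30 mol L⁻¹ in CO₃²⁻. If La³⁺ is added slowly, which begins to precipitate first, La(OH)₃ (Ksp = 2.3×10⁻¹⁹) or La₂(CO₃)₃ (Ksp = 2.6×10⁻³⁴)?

La₂(CO₃)₃

The threshold for precipitation is Q = Ksp.
For La(OH)₃: [La³⁺] = (Ksp/[OH⁻]^3) = 1.5×10⁻¹⁴ mol L⁻¹
For La₂(CO₃)₃: [La³⁺] = (Ksp/[CO₃²⁻]^3)^(1/2) = 9.8×10⁻¹⁷ mol L⁻¹
The smaller threshold [La³⁺] is reached first, so La₂(CO₃)₃ precipitates first.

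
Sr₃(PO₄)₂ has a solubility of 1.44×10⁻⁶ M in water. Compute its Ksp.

Sr₃(PO₄)₂(s) ⇌ 3 Sr²⁺(aq) + 2 PO₄³⁻(aq)
Call the molar solubility s, so that [Sr²⁺] = 3s and [PO₄³⁻] = 2s.
Ksp = [Sr²⁺]^3[PO₄³⁻]^2 = (3s)^3 · (2s)^2 = 108s^5
Ksp = 108 × (1.44×10⁻⁶)^5 = 6.69×10⁻²⁸

Ksp = 6.69×10⁻²⁸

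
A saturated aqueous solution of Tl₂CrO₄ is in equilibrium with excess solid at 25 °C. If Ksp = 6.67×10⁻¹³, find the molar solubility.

Tl₂CrO₄(s) ⇌ 2 Tl⁺(aq) + CrO₄²⁻(aq)
Let s be the molar solubility. Then [Tl⁺] = 2s and [CrO₄²⁻] = s.
Ksp = [Tl⁺]^2[CrO₄²⁻] = (2s)^2 · s = 4s^3
4s^3 = 6.67×10⁻¹³  ⇒  s^3 = 1.67×10⁻¹³
Taking the 3rd root, s = 5.50×10⁻⁵ M.

5.50×10⁻⁵ M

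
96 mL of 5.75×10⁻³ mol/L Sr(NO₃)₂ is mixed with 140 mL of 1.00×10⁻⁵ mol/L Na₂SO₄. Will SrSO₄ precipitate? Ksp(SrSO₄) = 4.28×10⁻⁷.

No

The combined volume is 236 mL.
[Sr²⁺] = (5.75×10⁻³)(96)/236 = 2.34×10⁻³ mol/L
[SO₄²⁻] = (1.00×10⁻⁵)(140)/236 = 5.93×10⁻⁶ mol/L
Q = [Sr²⁺][SO₄²⁻] = 1.39×10⁻⁸
Q = 1.39×10⁻⁸ < Ksp = 4.28×10⁻⁷, so the solution is unsaturated and no precipitate forms.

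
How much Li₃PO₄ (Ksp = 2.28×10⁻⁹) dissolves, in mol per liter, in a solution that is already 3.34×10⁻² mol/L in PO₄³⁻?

Li₃PO₄(s) ⇌ 3 Li⁺(aq) + PO₄³⁻(aq)
Let s be the solubility of Li₃PO₄ here. The common ion gives [PO₄³⁻] ≈ 3.34×10⁻² mol/L, and [Li⁺] = 3s.
Ksp = [Li⁺]^3[PO₄³⁻] = (3s)^3(3.34×10⁻²)
(3s)^3 = 2.28×10⁻⁹ / (3.34×10⁻²) = 6.83×10⁻⁸
s = 1.36×10⁻³ mol/L

1.36×10⁻³ M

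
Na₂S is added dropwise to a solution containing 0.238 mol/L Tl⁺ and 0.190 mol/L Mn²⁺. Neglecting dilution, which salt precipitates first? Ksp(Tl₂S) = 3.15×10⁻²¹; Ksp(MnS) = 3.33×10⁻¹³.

Precipitation of each salt begins when its ion product equals Ksp.
For Tl₂S: [S²⁻] = (Ksp/[Tl⁺]^2) = 5.56×10⁻²⁰ mol/L
For MnS: [S²⁻] = (Ksp/[Mn²⁺]) = 1.75×10⁻¹² mol/L
Tl₂S requires the lower [S²⁻], so it precipitates first.

Tl₂S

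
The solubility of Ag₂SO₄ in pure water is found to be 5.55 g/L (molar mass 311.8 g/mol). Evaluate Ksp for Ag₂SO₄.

Ksp = 2.26×10⁻⁵

Molar solubility s = (5.55 g/L) / (311.8 g/mol) = 1.7800×10⁻² mol/L
Ag₂SO₄(s) ⇌ 2 Ag⁺(aq) + SO₄²⁻(aq)
If s mol/L of Ag₂SO₄ dissolves, [Ag⁺] = 2s and [SO₄²⁻] = s.
Ksp = [Ag⁺]^2[SO₄²⁻] = (2s)^2 · s = 4s^3
Ksp = 4 × (1.7800×10⁻²)^3 = 2.26×10⁻⁵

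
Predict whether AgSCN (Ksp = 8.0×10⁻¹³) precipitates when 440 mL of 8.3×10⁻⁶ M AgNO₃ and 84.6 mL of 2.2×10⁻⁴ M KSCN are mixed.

After mixing, V = 440 mL + 84.6 mL = 524.6 mL.
[Ag⁺] = (8.3×10⁻⁶)(440)/524.6 = 7.0×10⁻⁶ M
[SCN⁻] = (2.2×10⁻⁴)(84.6)/524.6 = 3.5×10⁻⁵ M
Q = [Ag⁺][SCN⁻] = 2.5×10⁻¹⁰
Q = 2.5×10⁻¹⁰ > Ksp = 8.0×10⁻¹³, so the solution is supersaturated and AgSCN precipitates.

Yes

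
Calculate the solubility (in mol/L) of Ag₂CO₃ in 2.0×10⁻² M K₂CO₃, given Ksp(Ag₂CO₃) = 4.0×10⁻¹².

7.1×10⁻⁶ M

Ag₂CO₃(s) ⇌ 2 Ag⁺(aq) + CO₃²⁻(aq)
Let s be the solubility of Ag₂CO₃ here. The common ion gives [CO₃²⁻] ≈ 2.0×10⁻² M, and [Ag⁺] = 2s.
Ksp = [Ag⁺]^2[CO₃²⁻] = (2s)^2(2.0×10⁻²)
(2s)^2 = 4.0×10⁻¹² / (2.0×10⁻²) = 2.0×10⁻¹⁰
s = 7.1×10⁻⁶ M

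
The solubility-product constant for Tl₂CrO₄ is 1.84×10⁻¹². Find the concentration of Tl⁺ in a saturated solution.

1.54×10⁻⁴ M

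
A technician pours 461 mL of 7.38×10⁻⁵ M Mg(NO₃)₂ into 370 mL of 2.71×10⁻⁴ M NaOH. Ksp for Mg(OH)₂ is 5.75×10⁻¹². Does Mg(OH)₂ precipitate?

No

After mixing, V = 461 mL + 370 mL = 831 mL.
[Mg²⁺] = (7.38×10⁻⁵)(461)/831 = 4.09×10⁻⁵ M
[OH⁻] = (2.71×10⁻⁴)(370)/831 = 1.21×10⁻⁴ M
Q = [Mg²⁺][OH⁻]^2 = 5.96×10⁻¹³
Since Q (5.96×10⁻¹³) is less than Ksp (5.75×10⁻¹²), no Mg(OH)₂ precipitates.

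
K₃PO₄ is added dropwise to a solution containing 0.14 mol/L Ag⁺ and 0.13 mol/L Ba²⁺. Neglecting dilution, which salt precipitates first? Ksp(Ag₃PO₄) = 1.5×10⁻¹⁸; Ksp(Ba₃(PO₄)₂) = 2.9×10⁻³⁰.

Ag₃PO₄

The threshold for precipitation is Q = Ksp.
For Ag₃PO₄: [PO₄³⁻] = (Ksp/[Ag⁺]^3) = 5.5×10⁻¹⁶ mol/L
For Ba₃(PO₄)₂: [PO₄³⁻] = (Ksp/[Ba²⁺]^3)^(1/2) = 3.6×10⁻¹⁴ mol/L
Since Ag₃PO₄ needs less PO₄³⁻ to reach saturation, it precipitates first.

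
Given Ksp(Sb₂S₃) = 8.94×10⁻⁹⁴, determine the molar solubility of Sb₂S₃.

9.63×10⁻²⁰ M

Sb₂S₃(s) ⇌ 2 Sb³⁺(aq) + 3 S²⁻(aq)
Let s be the molar solubility. Then [Sb³⁺] = 2s and [S²⁻] = 3s.
Ksp = [Sb³⁺]^2[S²⁻]^3 = (2s)^2 · (3s)^3 = 108s^5
108s^5 = 8.94×10⁻⁹⁴  ⇒  s^5 = 8.28×10⁻⁹⁶
s = 9.63×10⁻²⁰ mol/L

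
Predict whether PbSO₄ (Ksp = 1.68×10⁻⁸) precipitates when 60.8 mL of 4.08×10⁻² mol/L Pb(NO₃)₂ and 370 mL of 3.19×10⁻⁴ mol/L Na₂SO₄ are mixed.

After mixing, V = 60.8 mL + 370 mL = 430.8 mL.
[Pb²⁺] = (4.08×10⁻²)(60.8)/430.8 = 5.76×10⁻³ mol/L
[SO₄²⁻] = (3.19×10⁻⁴)(370)/430.8 = 2.74×10⁻⁴ mol/L
Q = [Pb²⁺][SO₄²⁻] = 1.58×10⁻⁶
Since Q (1.58×10⁻⁶) exceeds Ksp (1.68×10⁻⁸), PbSO₄ will precipitate.

Yes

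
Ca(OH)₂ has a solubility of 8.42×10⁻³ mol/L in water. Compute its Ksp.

Ksp = 2.39×10⁻⁶

Ca(OH)₂(s) ⇌ Ca²⁺(aq) + 2 OH⁻(aq)
Call the molar solubility s, so that [Ca²⁺] = s and [OH⁻] = 2s.
Ksp = [Ca²⁺][OH⁻]^2 = s · (2s)^2 = 4s^3
Ksp = 4 × (8.42×10⁻³)^3 = 2.39×10⁻⁶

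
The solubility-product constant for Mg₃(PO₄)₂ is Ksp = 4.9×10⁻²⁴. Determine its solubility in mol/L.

8.5×10⁻⁶ M

Mg₃(PO₄)₂(s) ⇌ 3 Mg²⁺(aq) + 2 PO₄³⁻(aq)
If s mol/L of Mg₃(PO₄)₂ dissolves, [Mg²⁺] = 3s and [PO₄³⁻] = 2s.
Ksp = [Mg²⁺]^3[PO₄³⁻]^2 = (3s)^3 · (2s)^2 = 108s^5
108s^5 = 4.9×10⁻²⁴  ⇒  s^5 = 4.5×10⁻²⁶
s = (4.5×10⁻²⁶)^(1/5) = 8.5×10⁻⁶ M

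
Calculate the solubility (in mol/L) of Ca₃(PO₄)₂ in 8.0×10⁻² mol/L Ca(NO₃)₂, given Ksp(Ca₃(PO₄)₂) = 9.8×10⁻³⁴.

Ca₃(PO₄)₂(s) ⇌ 3 Ca²⁺(aq) + 2 PO₄³⁻(aq)
With Ca²⁺ already at 8.0×10⁻² mol/L and s small, take [Ca²⁺] ≈ 8.0×10⁻² mol/L and [PO₄³⁻] = 2s.
Ksp = [Ca²⁺]^3[PO₄³⁻]^2 = (8.0×10⁻²)^3(2s)^2
(2s)^2 = 9.8×10⁻³⁴ / (8.0×10⁻²)^3 = 1.9×10⁻³⁰
s = 6.9×10⁻¹⁶ mol/L

6.9×10⁻¹⁶ M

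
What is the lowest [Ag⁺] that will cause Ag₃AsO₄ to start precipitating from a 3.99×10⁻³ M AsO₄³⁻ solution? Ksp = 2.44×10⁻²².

3.94×10⁻⁷ M

Precipitation begins when Q = Ksp.
Ag₃AsO₄(s) ⇌ 3 Ag⁺(aq) + AsO₄³⁻(aq)
Ksp = [Ag⁺]^3[AsO₄³⁻] = [Ag⁺]^3(3.99×10⁻³)
[Ag⁺]^3 = 2.44×10⁻²² / (3.99×10⁻³) = 6.12×10⁻²⁰
[Ag⁺] = 3.94×10⁻⁷ M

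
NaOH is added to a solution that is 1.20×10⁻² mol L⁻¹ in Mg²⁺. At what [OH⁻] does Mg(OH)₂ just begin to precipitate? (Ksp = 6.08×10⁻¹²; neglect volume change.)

Precipitation begins when Q = Ksp.
Mg(OH)₂(s) ⇌ Mg²⁺(aq) + 2 OH⁻(aq)
Ksp = [Mg²⁺][OH⁻]^2 = [OH⁻]^2(1.20×10⁻²)
[OH⁻]^2 = 6.08×10⁻¹² / (1.20×10⁻²) = 5.07×10⁻¹⁰
[OH⁻] = 2.25×10⁻⁵ mol L⁻¹

2.25×10⁻⁵ M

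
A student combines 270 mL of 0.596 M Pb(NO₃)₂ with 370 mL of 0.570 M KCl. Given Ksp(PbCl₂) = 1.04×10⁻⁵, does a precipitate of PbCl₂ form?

Yes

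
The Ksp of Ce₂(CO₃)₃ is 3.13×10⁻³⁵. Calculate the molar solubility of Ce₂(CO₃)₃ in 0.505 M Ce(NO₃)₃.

Ce₂(CO₃)₃(s) ⇌ 2 Ce³⁺(aq) + 3 CO₃²⁻(aq)
Ce³⁺ is already present at 0.505 M. If s mol/L of Ce₂(CO₃)₃ dissolves, [CO₃²⁻] = 3s while [Ce³⁺] ≈ 0.505 M.
Ksp = [Ce³⁺]^2[CO₃²⁻]^3 = (0.505)^2(3s)^3
(3s)^3 = 3.13×10⁻³⁵ / (0.505)^2 = 1.23×10⁻³⁴
s = 1.66×10⁻¹² M

1.66×10⁻¹² M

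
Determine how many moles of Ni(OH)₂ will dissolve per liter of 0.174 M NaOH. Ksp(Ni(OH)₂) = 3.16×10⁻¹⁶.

Ni(OH)₂(s) ⇌ Ni²⁺(aq) + 2 OH⁻(aq)
Let s be the solubility of Ni(OH)₂ here. The common ion gives [OH⁻] ≈ 0.174 M, and [Ni²⁺] = s.
Ksp = [Ni²⁺][OH⁻]^2 = s(0.174)^2
s = 3.16×10⁻¹⁶ / (0.174)^2 = 1.04×10⁻¹⁴
s = 1.04×10⁻¹⁴ M

1.04×10⁻¹⁴ M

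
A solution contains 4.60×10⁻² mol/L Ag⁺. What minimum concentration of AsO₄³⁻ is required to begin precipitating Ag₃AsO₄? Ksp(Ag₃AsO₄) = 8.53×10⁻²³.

Precipitation of each salt begins when its ion product equals Ksp.
Ag₃AsO₄(s) ⇌ 3 Ag⁺(aq) + AsO₄³⁻(aq)
Ksp = [Ag⁺]^3[AsO₄³⁻] = [AsO₄³⁻](4.60×10⁻²)^3
[AsO₄³⁻] = 8.53×10⁻²³ / (4.60×10⁻²)^3 = 8.76×10⁻¹⁹
[AsO₄³⁻] = 8.76×10⁻¹⁹ mol/L

8.76×10⁻¹⁹ M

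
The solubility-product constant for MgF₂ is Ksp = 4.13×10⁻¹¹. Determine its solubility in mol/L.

MgF₂(s) ⇌ Mg²⁺(aq) + 2 F⁻(aq)
If s mol/L of MgF₂ dissolves, [Mg²⁺] = s and [F⁻] = 2s.
Ksp = [Mg²⁺][F⁻]^2 = s · (2s)^2 = 4s^3
4s^3 = 4.13×10⁻¹¹  ⇒  s^3 = 1.03×10⁻¹¹
s = 2.18×10⁻⁴ M

2.18×10⁻⁴ M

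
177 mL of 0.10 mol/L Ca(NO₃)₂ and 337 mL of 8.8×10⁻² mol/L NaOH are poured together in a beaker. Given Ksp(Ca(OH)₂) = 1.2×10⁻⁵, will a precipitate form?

Yes

After mixing, V = 177 mL + 337 mL = 514 mL.
[Ca²⁺] = (0.10)(177)/514 = 3.4×10⁻² mol/L
[OH⁻] = (8.8×10⁻²)(337)/514 = 5.8×10⁻² mol/L
Q = [Ca²⁺][OH⁻]^2 = 1.1×10⁻⁴
Because Q > Ksp (1.1×10⁻⁴ vs 1.2×10⁻⁵), a precipitate of Ca(OH)₂ forms.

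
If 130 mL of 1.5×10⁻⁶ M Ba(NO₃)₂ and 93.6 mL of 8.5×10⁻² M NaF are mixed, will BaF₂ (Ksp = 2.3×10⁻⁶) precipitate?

No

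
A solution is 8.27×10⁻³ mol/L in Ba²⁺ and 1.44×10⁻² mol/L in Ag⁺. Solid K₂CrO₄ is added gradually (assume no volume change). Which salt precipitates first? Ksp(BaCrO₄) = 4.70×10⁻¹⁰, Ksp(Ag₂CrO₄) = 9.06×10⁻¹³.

Ag₂CrO₄

The threshold for precipitation is Q = Ksp.
For BaCrO₄: [CrO₄²⁻] = (Ksp/[Ba²⁺]) = 5.68×10⁻⁸ mol/L
For Ag₂CrO₄: [CrO₄²⁻] = (Ksp/[Ag⁺]^2) = 4.37×10⁻⁹ mol/L
Since Ag₂CrO₄ needs less CrO₄²⁻ to reach saturation, it precipitates first.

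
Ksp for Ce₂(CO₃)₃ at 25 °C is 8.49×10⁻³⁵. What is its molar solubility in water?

6.01×10⁻⁸ M

Ce₂(CO₃)₃(s) ⇌ 2 Ce³⁺(aq) + 3 CO₃²⁻(aq)
Let s be the molar solubility. Then [Ce³⁺] = 2s and [CO₃²⁻] = 3s.
Ksp = [Ce³⁺]^2[CO₃²⁻]^3 = (2s)^2 · (3s)^3 = 108s^5
108s^5 = 8.49×10⁻³⁵  ⇒  s^5 = 7.86×10⁻³⁷
s = 6.01×10⁻⁸ M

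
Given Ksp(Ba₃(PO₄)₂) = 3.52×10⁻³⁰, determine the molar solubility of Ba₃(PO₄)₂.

5.04×10⁻⁷ M

Ba₃(PO₄)₂(s) ⇌ 3 Ba²⁺(aq) + 2 PO₄³⁻(aq)
For each mole of Ba₃(PO₄)₂ that dissolves per liter, [Ba²⁺] = 3s and [PO₄³⁻] = 2s; let s denote this solubility.
Ksp = [Ba²⁺]^3[PO₄³⁻]^2 = (3s)^3 · (2s)^2 = 108s^5
108s^5 = 3.52×10⁻³⁰  ⇒  s^5 = 3.26×10⁻³²
Taking the 5th root, s = 5.04×10⁻⁷ mol L⁻¹.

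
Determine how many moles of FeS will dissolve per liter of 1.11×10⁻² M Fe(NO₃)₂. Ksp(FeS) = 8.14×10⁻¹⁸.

7.33×10⁻¹⁶ M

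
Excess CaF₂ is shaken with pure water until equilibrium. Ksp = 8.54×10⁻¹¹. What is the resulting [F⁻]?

5.55×10⁻⁴ M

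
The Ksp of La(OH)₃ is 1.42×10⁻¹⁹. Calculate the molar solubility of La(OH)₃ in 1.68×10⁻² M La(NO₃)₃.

La(OH)₃(s) ⇌ La³⁺(aq) + 3 OH⁻(aq)
With La³⁺ already at 1.68×10⁻² M and s small, take [La³⁺] ≈ 1.68×10⁻² M and [OH⁻] = 3s.
Ksp = [La³⁺][OH⁻]^3 = (1.68×10⁻²)(3s)^3
(3s)^3 = 1.42×10⁻¹⁹ / (1.68×10⁻²) = 8.45×10⁻¹⁸
s = 6.79×10⁻⁷ M

6.79×10⁻⁷ M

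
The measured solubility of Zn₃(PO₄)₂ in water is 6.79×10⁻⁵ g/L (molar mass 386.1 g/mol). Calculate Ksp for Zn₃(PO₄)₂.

Molar solubility s = (6.79×10⁻⁵ g/L) / (386.1 g/mol) = 1.7586×10⁻⁷ mol/L
Zn₃(PO₄)₂(s) ⇌ 3 Zn²⁺(aq) + 2 PO₄³⁻(aq)
Call the molar solubility s, so that [Zn²⁺] = 3s and [PO₄³⁻] = 2s.
Ksp = [Zn²⁺]^3[PO₄³⁻]^2 = (3s)^3 · (2s)^2 = 108s^5
Ksp = 108 × (1.7586×10⁻⁷)^5 = 1.82×10⁻³²

Ksp = 1.82×10⁻³²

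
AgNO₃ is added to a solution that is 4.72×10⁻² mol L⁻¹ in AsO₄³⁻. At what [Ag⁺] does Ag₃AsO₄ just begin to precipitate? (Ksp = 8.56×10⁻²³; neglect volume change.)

The threshold for precipitation is Q = Ksp.
Ag₃AsO₄(s) ⇌ 3 Ag⁺(aq) + AsO₄³⁻(aq)
Ksp = [Ag⁺]^3[AsO₄³⁻] = [Ag⁺]^3(4.72×10⁻²)
[Ag⁺]^3 = 8.56×10⁻²³ / (4.72×10⁻²) = 1.81×10⁻²¹
[Ag⁺] = 1.22×10⁻⁷ mol L⁻¹

1.22×10⁻⁷ M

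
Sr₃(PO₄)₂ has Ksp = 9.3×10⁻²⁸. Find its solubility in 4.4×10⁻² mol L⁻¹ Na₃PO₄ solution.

2.6×10⁻⁹ M

Sr₃(PO₄)₂(s) ⇌ 3 Sr²⁺(aq) + 2 PO₄³⁻(aq)
The solution already contains PO₄³⁻ at 4.4×10⁻² mol L⁻¹. Let s be the molar solubility of Sr₃(PO₄)₂.
[PO₄³⁻] ≈ 4.4×10⁻² mol L⁻¹ (common ion dominates); [Sr²⁺] = 3s.
Ksp = [Sr²⁺]^3[PO₄³⁻]^2 = (3s)^3(4.4×10⁻²)^2
(3s)^3 = 9.3×10⁻²⁸ / (4.4×10⁻²)^2 = 4.8×10⁻²⁵
s = 2.6×10⁻⁹ mol L⁻¹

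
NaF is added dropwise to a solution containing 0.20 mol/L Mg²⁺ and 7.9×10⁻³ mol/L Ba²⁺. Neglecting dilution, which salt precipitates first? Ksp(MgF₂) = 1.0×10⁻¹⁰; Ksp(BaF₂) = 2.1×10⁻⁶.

Precipitation begins when Q = Ksp.
For MgF₂: [F⁻] = (Ksp/[Mg²⁺])^(1/2) = 2.2×10⁻⁵ mol/L
For BaF₂: [F⁻] = (Ksp/[Ba²⁺])^(1/2) = 1.6×10⁻² mol/L
Since MgF₂ needs less F⁻ to reach saturation, it precipitates first.

MgF₂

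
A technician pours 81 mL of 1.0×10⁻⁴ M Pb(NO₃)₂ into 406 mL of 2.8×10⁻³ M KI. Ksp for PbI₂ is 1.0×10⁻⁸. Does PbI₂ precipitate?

No

After mixing, V = 81 mL + 406 mL = 487 mL.
[Pb²⁺] = (1.0×10⁻⁴)(81)/487 = 1.7×10⁻⁵ M
[I⁻] = (2.8×10⁻³)(406)/487 = 2.3×10⁻³ M
Q = [Pb²⁺][I⁻]^2 = 9.1×10⁻¹¹
Q = 9.1×10⁻¹¹ < Ksp = 1.0×10⁻⁸, so the solution is unsaturated and no precipitate forms.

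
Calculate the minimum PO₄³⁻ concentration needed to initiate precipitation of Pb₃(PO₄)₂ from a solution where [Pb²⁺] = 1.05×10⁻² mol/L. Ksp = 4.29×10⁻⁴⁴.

The threshold for precipitation is Q = Ksp.
Pb₃(PO₄)₂(s) ⇌ 3 Pb²⁺(aq) + 2 PO₄³⁻(aq)
Ksp = [Pb²⁺]^3[PO₄³⁻]^2 = [PO₄³⁻]^2(1.05×10⁻²)^3
[PO₄³⁻]^2 = 4.29×10⁻⁴⁴ / (1.05×10⁻²)^3 = 3.71×10⁻³⁸
[PO₄³⁻] = 1.93×10⁻¹⁹ mol/L

1.93×10⁻¹⁹ M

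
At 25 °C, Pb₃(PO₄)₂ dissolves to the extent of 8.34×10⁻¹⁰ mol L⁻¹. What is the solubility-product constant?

Ksp = 4.36×10⁻⁴⁴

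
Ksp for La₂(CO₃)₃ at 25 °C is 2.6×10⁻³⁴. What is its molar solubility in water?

La₂(CO₃)₃(s) ⇌ 2 La³⁺(aq) + 3 CO₃²⁻(aq)
If s mol/L of La₂(CO₃)₃ dissolves, [La³⁺] = 2s and [CO₃²⁻] = 3s.
Ksp = [La³⁺]^2[CO₃²⁻]^3 = (2s)^2 · (3s)^3 = 108s^5
108s^5 = 2.6×10⁻³⁴  ⇒  s^5 = 2.4×10⁻³⁶
s = 7.5×10⁻⁸ M

7.5×10⁻⁸ M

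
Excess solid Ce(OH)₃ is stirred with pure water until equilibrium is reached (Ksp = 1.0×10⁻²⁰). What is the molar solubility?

Ce(OH)₃(s) ⇌ Ce³⁺(aq) + 3 OH⁻(aq)
For each mole of Ce(OH)₃ that dissolves per liter, [Ce³⁺] = s and [OH⁻] = 3s; let s denote this solubility.
Ksp = [Ce³⁺][OH⁻]^3 = s · (3s)^3 = 27s^4
27s^4 = 1.0×10⁻²⁰  ⇒  s^4 = 3.7×10⁻²²
Taking the 4th root, s = 4.4×10⁻⁶ mol/L.

4.4×10⁻⁶ M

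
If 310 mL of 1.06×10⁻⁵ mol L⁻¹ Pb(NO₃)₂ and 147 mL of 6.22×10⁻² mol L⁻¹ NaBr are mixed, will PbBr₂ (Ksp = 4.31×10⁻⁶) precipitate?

No

Total volume after mixing = 310 + 147 = 457 mL.
[Pb²⁺] = (1.06×10⁻⁵)(310)/457 = 7.19×10⁻⁶ mol L⁻¹
[Br⁻] = (6.22×10⁻²)(147)/457 = 2.00×10⁻² mol L⁻¹
Q = [Pb²⁺][Br⁻]^2 = 2.88×10⁻⁹
Since Q (2.88×10⁻⁹) is less than Ksp (4.31×10⁻⁶), no PbBr₂ precipitates.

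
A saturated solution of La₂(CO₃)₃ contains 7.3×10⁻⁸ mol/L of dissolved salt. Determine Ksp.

Ksp = 2.2×10⁻³⁴

La₂(CO₃)₃(s) ⇌ 2 La³⁺(aq) + 3 CO₃²⁻(aq)
With molar solubility s: [La³⁺] = 2s, [CO₃²⁻] = 3s.
Ksp = [La³⁺]^2[CO₃²⁻]^3 = (2s)^2 · (3s)^3 = 108s^5
Ksp = 108 × (7.3×10⁻⁸)^5 = 2.2×10⁻³⁴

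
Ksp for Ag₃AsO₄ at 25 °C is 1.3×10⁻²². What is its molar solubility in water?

1.5×10⁻⁶ M

Ag₃AsO₄(s) ⇌ 3 Ag⁺(aq) + AsO₄³⁻(aq)
With molar solubility s: [Ag⁺] = 3s, [AsO₄³⁻] = s.
Ksp = [Ag⁺]^3[AsO₄³⁻] = (3s)^3 · s = 27s^4
27s^4 = 1.3×10⁻²²  ⇒  s^4 = 4.8×10⁻²⁴
s = (4.8×10⁻²⁴)^(1/4) = 1.5×10⁻⁶ mol/L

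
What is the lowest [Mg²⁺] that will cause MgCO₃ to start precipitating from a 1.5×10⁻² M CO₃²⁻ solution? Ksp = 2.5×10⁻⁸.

1.7×10⁻⁶ M

A salt starts to precipitate once the ion product Q reaches its Ksp.
MgCO₃(s) ⇌ Mg²⁺(aq) + CO₃²⁻(aq)
Ksp = [Mg²⁺][CO₃²⁻] = [Mg²⁺](1.5×10⁻²)
[Mg²⁺] = 2.5×10⁻⁸ / (1.5×10⁻²) = 1.7×10⁻⁶
[Mg²⁺] = 1.7×10⁻⁶ M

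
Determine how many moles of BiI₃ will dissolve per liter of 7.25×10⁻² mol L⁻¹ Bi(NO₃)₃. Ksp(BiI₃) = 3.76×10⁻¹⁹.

BiI₃(s) ⇌ Bi³⁺(aq) + 3 I⁻(aq)
With Bi³⁺ already at 7.25×10⁻² mol L⁻¹ and s small, take [Bi³⁺] ≈ 7.25×10⁻² mol L⁻¹ and [I⁻] = 3s.
Ksp = [Bi³⁺][I⁻]^3 = (7.25×10⁻²)(3s)^3
(3s)^3 = 3.76×10⁻¹⁹ / (7.25×10⁻²) = 5.19×10⁻¹⁸
s = 5.77×10⁻⁷ mol L⁻¹

5.77×10⁻⁷ M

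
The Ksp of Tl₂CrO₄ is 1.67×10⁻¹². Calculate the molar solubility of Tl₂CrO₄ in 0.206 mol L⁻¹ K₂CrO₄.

1.42×10⁻⁶ M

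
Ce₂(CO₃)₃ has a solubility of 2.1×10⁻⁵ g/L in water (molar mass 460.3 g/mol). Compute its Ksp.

Convert to molarity: s = 2.1×10⁻⁵ / 460.3 = 4.562×10⁻⁸ mol/L
Ce₂(CO₃)₃(s) ⇌ 2 Ce³⁺(aq) + 3 CO₃²⁻(aq)
With molar solubility s: [Ce³⁺] = 2s, [CO₃²⁻] = 3s.
Ksp = [Ce³⁺]^2[CO₃²⁻]^3 = (2s)^2 · (3s)^3 = 108s^5
Ksp = 108 × (4.562×10⁻⁸)^5 = 2.1×10⁻³⁵

Ksp = 2.1×10⁻³⁵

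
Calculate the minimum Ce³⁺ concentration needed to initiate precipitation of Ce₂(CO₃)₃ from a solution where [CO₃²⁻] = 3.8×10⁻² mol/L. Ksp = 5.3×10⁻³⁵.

A salt starts to precipitate once the ion product Q reaches its Ksp.
Ce₂(CO₃)₃(s) ⇌ 2 Ce³⁺(aq) + 3 CO₃²⁻(aq)
Ksp = [Ce³⁺]^2[CO₃²⁻]^3 = [Ce³⁺]^2(3.8×10⁻²)^3
[Ce³⁺]^2 = 5.3×10⁻³⁵ / (3.8×10⁻²)^3 = 9.7×10⁻³¹
[Ce³⁺] = 9.8×10⁻¹⁶ mol/L

9.8×10⁻¹⁶ M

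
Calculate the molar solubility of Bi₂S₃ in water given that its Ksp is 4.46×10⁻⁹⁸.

1.33×10⁻²⁰ M

Bi₂S₃(s) ⇌ 2 Bi³⁺(aq) + 3 S²⁻(aq)
Let s be the molar solubility. Then [Bi³⁺] = 2s and [S²⁻] = 3s.
Ksp = [Bi³⁺]^2[S²⁻]^3 = (2s)^2 · (3s)^3 = 108s^5
108s^5 = 4.46×10⁻⁹⁸  ⇒  s^5 = 4.13×10⁻¹⁰⁰
Taking the 5th root, s = 1.33×10⁻²⁰ mol/L.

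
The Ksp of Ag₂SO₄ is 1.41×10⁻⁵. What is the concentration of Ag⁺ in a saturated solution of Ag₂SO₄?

3.04×10⁻² M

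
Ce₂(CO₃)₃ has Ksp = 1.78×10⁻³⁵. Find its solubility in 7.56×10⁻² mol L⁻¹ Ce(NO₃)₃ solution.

Ce₂(CO₃)₃(s) ⇌ 2 Ce³⁺(aq) + 3 CO₃²⁻(aq)
The solution already contains Ce³⁺ at 7.56×10⁻² mol L⁻¹. Let s be the molar solubility of Ce₂(CO₃)₃.
[Ce³⁺] ≈ 7.56×10⁻² mol L⁻¹ (common ion dominates); [CO₃²⁻] = 3s.
Ksp = [Ce³⁺]^2[CO₃²⁻]^3 = (7.56×10⁻²)^2(3s)^3
(3s)^3 = 1.78×10⁻³⁵ / (7.56×10⁻²)^2 = 3.11×10⁻³³
s = 4.87×10⁻¹² mol L⁻¹

4.87×10⁻¹² M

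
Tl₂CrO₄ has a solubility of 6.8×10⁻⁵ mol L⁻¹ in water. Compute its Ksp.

Ksp = 1.3×10⁻¹²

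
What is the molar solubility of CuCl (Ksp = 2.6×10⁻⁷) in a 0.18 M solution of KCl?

CuCl(s) ⇌ Cu⁺(aq) + Cl⁻(aq)
Let s be the solubility of CuCl here. The common ion gives [Cl⁻] ≈ 0.18 M, and [Cu⁺] = s.
Ksp = [Cu⁺][Cl⁻] = s(0.18)
s = 2.6×10⁻⁷ / (0.18) = 1.4×10⁻⁶
s = 1.4×10⁻⁶ M

1.4×10⁻⁶ M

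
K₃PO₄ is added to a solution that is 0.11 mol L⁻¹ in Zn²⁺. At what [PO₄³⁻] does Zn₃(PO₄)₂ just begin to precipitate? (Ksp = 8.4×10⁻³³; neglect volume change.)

2.5×10⁻¹⁵ M

Precipitation of each salt begins when its ion product equals Ksp.
Zn₃(PO₄)₂(s) ⇌ 3 Zn²⁺(aq) + 2 PO₄³⁻(aq)
Ksp = [Zn²⁺]^3[PO₄³⁻]^2 = [PO₄³⁻]^2(0.11)^3
[PO₄³⁻]^2 = 8.4×10⁻³³ / (0.11)^3 = 6.3×10⁻³⁰
[PO₄³⁻] = 2.5×10⁻¹⁵ mol L⁻¹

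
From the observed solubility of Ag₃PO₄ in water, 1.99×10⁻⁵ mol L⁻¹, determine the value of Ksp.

Ag₃PO₄(s) ⇌ 3 Ag⁺(aq) + PO₄³⁻(aq)
If s mol/L of Ag₃PO₄ dissolves, [Ag⁺] = 3s and [PO₄³⁻] = s.
Ksp = [Ag⁺]^3[PO₄³⁻] = (3s)^3 · s = 27s^4
Ksp = 27 × (1.99×10⁻⁵)^4 = 4.23×10⁻¹⁸

Ksp = 4.23×10⁻¹⁸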